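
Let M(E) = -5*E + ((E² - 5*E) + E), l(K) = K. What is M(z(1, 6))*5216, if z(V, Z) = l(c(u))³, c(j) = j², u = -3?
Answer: 2737774080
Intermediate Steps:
z(V, Z) = 729 (z(V, Z) = ((-3)²)³ = 9³ = 729)
M(E) = E² - 9*E (M(E) = -5*E + (E² - 4*E) = E² - 9*E)
M(z(1, 6))*5216 = (729*(-9 + 729))*5216 = (729*720)*5216 = 524880*5216 = 2737774080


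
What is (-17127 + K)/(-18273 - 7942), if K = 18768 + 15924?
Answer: -3513/5243 ≈ -0.67004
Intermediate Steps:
K = 34692
(-17127 + K)/(-18273 - 7942) = (-17127 + 34692)/(-18273 - 7942) = 17565/(-26215) = 17565*(-1/26215) = -3513/5243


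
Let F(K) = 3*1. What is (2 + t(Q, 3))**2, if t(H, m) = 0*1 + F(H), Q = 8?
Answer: 25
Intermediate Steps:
F(K) = 3
t(H, m) = 3 (t(H, m) = 0*1 + 3 = 0 + 3 = 3)
(2 + t(Q, 3))**2 = (2 + 3)**2 = 5**2 = 25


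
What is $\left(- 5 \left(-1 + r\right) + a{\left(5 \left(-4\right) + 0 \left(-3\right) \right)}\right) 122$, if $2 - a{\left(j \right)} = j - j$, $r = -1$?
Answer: $1464$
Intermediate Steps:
$a{\left(j \right)} = 2$ ($a{\left(j \right)} = 2 - \left(j - j\right) = 2 - 0 = 2 + 0 = 2$)
$\left(- 5 \left(-1 + r\right) + a{\left(5 \left(-4\right) + 0 \left(-3\right) \right)}\right) 122 = \left(- 5 \left(-1 - 1\right) + 2\right) 122 = \left(\left(-5\right) \left(-2\right) + 2\right) 122 = \left(10 + 2\right) 122 = 12 \cdot 122 = 1464$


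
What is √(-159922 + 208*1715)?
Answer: √196798 ≈ 443.62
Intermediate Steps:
√(-159922 + 208*1715) = √(-159922 + 356720) = √196798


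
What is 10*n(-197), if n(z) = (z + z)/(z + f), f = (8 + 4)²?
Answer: 3940/53 ≈ 74.340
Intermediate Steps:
f = 144 (f = 12² = 144)
n(z) = 2*z/(144 + z) (n(z) = (z + z)/(z + 144) = (2*z)/(144 + z) = 2*z/(144 + z))
10*n(-197) = 10*(2*(-197)/(144 - 197)) = 10*(2*(-197)/(-53)) = 10*(2*(-197)*(-1/53)) = 10*(394/53) = 3940/53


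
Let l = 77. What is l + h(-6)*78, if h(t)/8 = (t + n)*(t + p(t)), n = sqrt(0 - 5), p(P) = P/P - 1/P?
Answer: 18173 - 3016*I*sqrt(5) ≈ 18173.0 - 6744.0*I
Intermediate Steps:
p(P) = 1 - 1/P
n = I*sqrt(5) (n = sqrt(-5) = I*sqrt(5) ≈ 2.2361*I)
h(t) = 8*(t + I*sqrt(5))*(t + (-1 + t)/t) (h(t) = 8*((t + I*sqrt(5))*(t + (-1 + t)/t)) = 8*(t + I*sqrt(5))*(t + (-1 + t)/t))
l + h(-6)*78 = 77 + (8*(-6*(-1 - 6 + (-6)**2 + I*(-6)*sqrt(5)) + I*sqrt(5)*(-1 - 6))/(-6))*78 = 77 + (8*(-1/6)*(-6*(-1 - 6 + 36 - 6*I*sqrt(5)) + I*sqrt(5)*(-7)))*78 = 77 + (8*(-1/6)*(-6*(29 - 6*I*sqrt(5)) - 7*I*sqrt(5)))*78 = 77 + (8*(-1/6)*((-174 + 36*I*sqrt(5)) - 7*I*sqrt(5)))*78 = 77 + (8*(-1/6)*(-174 + 29*I*sqrt(5)))*78 = 77 + (232 - 116*I*sqrt(5)/3)*78 = 77 + (18096 - 3016*I*sqrt(5)) = 18173 - 3016*I*sqrt(5)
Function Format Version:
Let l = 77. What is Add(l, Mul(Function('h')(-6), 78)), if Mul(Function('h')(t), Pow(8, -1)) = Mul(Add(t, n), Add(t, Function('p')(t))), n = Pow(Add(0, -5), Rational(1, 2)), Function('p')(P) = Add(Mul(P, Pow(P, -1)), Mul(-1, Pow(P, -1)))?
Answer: Add(18173, Mul(-3016, I, Pow(5, Rational(1, 2)))) ≈ Add(18173., Mul(-6744.0, I))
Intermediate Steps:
Function('p')(P) = Add(1, Mul(-1, Pow(P, -1)))
n = Mul(I, Pow(5, Rational(1, 2))) (n = Pow(-5, Rational(1, 2)) = Mul(I, Pow(5, Rational(1, 2))) ≈ Mul(2.2361, I))
Function('h')(t) = Mul(8, Add(t, Mul(I, Pow(5, Rational(1, 2)))), Add(t, Mul(Pow(t, -1), Add(-1, t)))) (Function('h')(t) = Mul(8, Mul(Add(t, Mul(I, Pow(5, Rational(1, 2)))), Add(t, Mul(Pow(t, -1), Add(-1, t))))) = Mul(8, Add(t, Mul(I, Pow(5, Rational(1, 2)))), Add(t, Mul(Pow(t, -1), Add(-1, t)))))
Add(l, Mul(Function('h')(-6), 78)) = Add(77, Mul(Mul(8, Pow(-6, -1), Add(Mul(-6, Add(-1, -6, Pow(-6, 2), Mul(I, -6, Pow(5, Rational(1, 2))))), Mul(I, Pow(5, Rational(1, 2)), Add(-1, -6)))), 78)) = Add(77, Mul(Mul(8, Rational(-1, 6), Add(Mul(-6, Add(-1, -6, 36, Mul(-6, I, Pow(5, Rational(1, 2))))), Mul(I, Pow(5, Rational(1, 2)), -7))), 78)) = Add(77, Mul(Mul(8, Rational(-1, 6), Add(Mul(-6, Add(29, Mul(-6, I, Pow(5, Rational(1, 2))))), Mul(-7, I, Pow(5, Rational(1, 2))))), 78)) = Add(77, Mul(Mul(8, Rational(-1, 6), Add(Add(-174, Mul(36, I, Pow(5, Rational(1, 2)))), Mul(-7, I, Pow(5, Rational(1, 2))))), 78)) = Add(77, Mul(Mul(8, Rational(-1, 6), Add(-174, Mul(29, I, Pow(5, Rational(1, 2))))), 78)) = Add(77, Mul(Add(232, Mul(Rational(-116, 3), I, Pow(5, Rational(1, 2)))), 78)) = Add(77, Add(18096, Mul(-3016, I, Pow(5, Rational(1, 2))))) = Add(18173, Mul(-3016, I, Pow(5, Rational(1, 2))))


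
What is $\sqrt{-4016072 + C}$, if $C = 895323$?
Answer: $i \sqrt{3120749} \approx 1766.6 i$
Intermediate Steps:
$\sqrt{-4016072 + C} = \sqrt{-4016072 + 895323} = \sqrt{-3120749} = i \sqrt{3120749}$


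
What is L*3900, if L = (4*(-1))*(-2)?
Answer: 31200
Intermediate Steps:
L = 8 (L = -4*(-2) = 8)
L*3900 = 8*3900 = 31200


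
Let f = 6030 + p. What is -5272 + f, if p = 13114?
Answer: 13872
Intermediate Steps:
f = 19144 (f = 6030 + 13114 = 19144)
-5272 + f = -5272 + 19144 = 13872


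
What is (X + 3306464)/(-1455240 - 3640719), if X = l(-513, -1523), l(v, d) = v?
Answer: -300541/463269 ≈ -0.64874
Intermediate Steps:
X = -513
(X + 3306464)/(-1455240 - 3640719) = (-513 + 3306464)/(-1455240 - 3640719) = 3305951/(-5095959) = 3305951*(-1/5095959) = -300541/463269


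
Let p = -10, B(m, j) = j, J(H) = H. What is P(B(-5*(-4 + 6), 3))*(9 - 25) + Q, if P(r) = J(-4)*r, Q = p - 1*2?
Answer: 180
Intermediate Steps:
Q = -12 (Q = -10 - 1*2 = -10 - 2 = -12)
P(r) = -4*r
P(B(-5*(-4 + 6), 3))*(9 - 25) + Q = (-4*3)*(9 - 25) - 12 = -12*(-16) - 12 = 192 - 12 = 180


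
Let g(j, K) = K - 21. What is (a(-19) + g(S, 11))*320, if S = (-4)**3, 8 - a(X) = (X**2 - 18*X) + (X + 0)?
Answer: -219520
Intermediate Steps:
a(X) = 8 - X**2 + 17*X (a(X) = 8 - ((X**2 - 18*X) + (X + 0)) = 8 - ((X**2 - 18*X) + X) = 8 - (X**2 - 17*X) = 8 + (-X**2 + 17*X) = 8 - X**2 + 17*X)
S = -64
g(j, K) = -21 + K
(a(-19) + g(S, 11))*320 = ((8 - 1*(-19)**2 + 17*(-19)) + (-21 + 11))*320 = ((8 - 1*361 - 323) - 10)*320 = ((8 - 361 - 323) - 10)*320 = (-676 - 10)*320 = -686*320 = -219520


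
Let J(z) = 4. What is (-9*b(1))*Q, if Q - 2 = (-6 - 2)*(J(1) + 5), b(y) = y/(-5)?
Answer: -126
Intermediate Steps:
b(y) = -y/5 (b(y) = y*(-1/5) = -y/5)
Q = -70 (Q = 2 + (-6 - 2)*(4 + 5) = 2 - 8*9 = 2 - 72 = -70)
(-9*b(1))*Q = -(-9)/5*(-70) = -9*(-1/5)*(-70) = (9/5)*(-70) = -126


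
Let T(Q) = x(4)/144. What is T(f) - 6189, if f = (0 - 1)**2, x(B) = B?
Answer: -222803/36 ≈ -6189.0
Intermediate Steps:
f = 1 (f = (-1)**2 = 1)
T(Q) = 1/36 (T(Q) = 4/144 = 4*(1/144) = 1/36)
T(f) - 6189 = 1/36 - 6189 = -222803/36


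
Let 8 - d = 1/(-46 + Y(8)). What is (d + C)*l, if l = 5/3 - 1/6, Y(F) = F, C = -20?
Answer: -1365/76 ≈ -17.961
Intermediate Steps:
l = 3/2 (l = 5*(⅓) - 1*⅙ = 5/3 - ⅙ = 3/2 ≈ 1.5000)
d = 305/38 (d = 8 - 1/(-46 + 8) = 8 - 1/(-38) = 8 - 1*(-1/38) = 8 + 1/38 = 305/38 ≈ 8.0263)
(d + C)*l = (305/38 - 20)*(3/2) = -455/38*3/2 = -1365/76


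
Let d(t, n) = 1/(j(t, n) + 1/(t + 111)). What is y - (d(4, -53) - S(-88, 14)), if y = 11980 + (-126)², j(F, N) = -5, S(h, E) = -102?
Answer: 15930911/574 ≈ 27754.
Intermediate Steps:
y = 27856 (y = 11980 + 15876 = 27856)
d(t, n) = 1/(-5 + 1/(111 + t)) (d(t, n) = 1/(-5 + 1/(t + 111)) = 1/(-5 + 1/(111 + t)))
y - (d(4, -53) - S(-88, 14)) = 27856 - ((111 + 4)/(-554 - 5*4) - 1*(-102)) = 27856 - (115/(-554 - 20) + 102) = 27856 - (115/(-574) + 102) = 27856 - (-1/574*115 + 102) = 27856 - (-115/574 + 102) = 27856 - 1*58433/574 = 27856 - 58433/574 = 15930911/574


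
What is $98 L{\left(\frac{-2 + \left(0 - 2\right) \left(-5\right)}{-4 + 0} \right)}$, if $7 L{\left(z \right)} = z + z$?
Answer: $-56$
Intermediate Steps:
$L{\left(z \right)} = \frac{2 z}{7}$ ($L{\left(z \right)} = \frac{z + z}{7} = \frac{2 z}{7}$)
$98 L{\left(\frac{-2 + \left(0 - 2\right) \left(-5\right)}{-4 + 0} \right)} = 98 \frac{2 \frac{-2 + \left(0 - 2\right) \left(-5\right)}{-4 + 0}}{7} = 98 \frac{2 \frac{-2 - -10}{-4}}{7} = 98 \frac{2 \left(-2 + 10\right) \left(- \frac{1}{4}\right)}{7} = 98 \frac{2 \cdot 8 \left(- \frac{1}{4}\right)}{7} = 98 \cdot \frac{2}{7} \left(-2\right) = 98 \left(- \frac{4}{7}\right) = -56$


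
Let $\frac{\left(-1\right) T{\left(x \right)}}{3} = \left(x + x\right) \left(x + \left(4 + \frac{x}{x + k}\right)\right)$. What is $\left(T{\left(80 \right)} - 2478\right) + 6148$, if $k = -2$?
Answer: $- \frac{482850}{13} \approx -37142.0$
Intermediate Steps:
$T{\left(x \right)} = - 6 x \left(4 + x + \frac{x}{-2 + x}\right)$ ($T{\left(x \right)} = - 3 \left(x + x\right) \left(x + \left(4 + \frac{x}{x - 2}\right)\right) = - 3 \cdot 2 x \left(x + \left(4 + \frac{x}{-2 + x}\right)\right) = - 3 \cdot 2 x \left(4 + x + \frac{x}{-2 + x}\right) = - 6 x \left(4 + x + \frac{x}{-2 + x}\right)$)
$\left(T{\left(80 \right)} - 2478\right) + 6148 = \left(6 \cdot 80 \frac{1}{-2 + 80} \left(8 - 80^{2} - 240\right) - 2478\right) + 6148 = \left(6 \cdot 80 \cdot \frac{1}{78} \left(8 - 6400 - 240\right) - 2478\right) + 6148 = \left(6 \cdot 80 \cdot \frac{1}{78} \left(-6632\right) - 2478\right) + 6148 = \left(- \frac{530560}{13} - 2478\right) + 6148 = - \frac{562774}{13} + 6148 = - \frac{482850}{13}$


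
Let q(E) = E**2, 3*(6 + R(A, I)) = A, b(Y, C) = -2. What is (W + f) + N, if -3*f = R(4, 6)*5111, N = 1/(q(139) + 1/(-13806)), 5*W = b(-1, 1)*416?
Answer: 18687245333144/2400711525 ≈ 7784.0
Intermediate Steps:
R(A, I) = -6 + A/3
W = -832/5 (W = (-2*416)/5 = (1/5)*(-832) = -832/5 ≈ -166.40)
N = 13806/266745725 (N = 1/(139**2 + 1/(-13806)) = 1/(19321 - 1/13806) = 1/(266745725/13806) = 13806/266745725 ≈ 5.1757e-5)
f = 71554/9 (f = -(-6 + (1/3)*4)*5111/3 = -(-6 + 4/3)*5111/3 = -(-14)*5111/9 = -1/3*(-71554/3) = 71554/9 ≈ 7950.4)
(W + f) + N = (-832/5 + 71554/9) + 13806/266745725 = 350282/45 + 13806/266745725 = 18687245333144/2400711525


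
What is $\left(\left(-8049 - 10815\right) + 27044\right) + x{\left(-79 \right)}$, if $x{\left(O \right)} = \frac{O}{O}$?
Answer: $8181$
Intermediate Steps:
$x{\left(O \right)} = 1$
$\left(\left(-8049 - 10815\right) + 27044\right) + x{\left(-79 \right)} = \left(\left(-8049 - 10815\right) + 27044\right) + 1 = \left(-18864 + 27044\right) + 1 = 8180 + 1 = 8181$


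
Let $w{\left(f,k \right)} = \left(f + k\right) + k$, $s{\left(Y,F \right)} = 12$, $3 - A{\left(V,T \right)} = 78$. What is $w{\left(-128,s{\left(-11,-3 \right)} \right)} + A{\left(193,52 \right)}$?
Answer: $-179$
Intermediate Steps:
$A{\left(V,T \right)} = -75$ ($A{\left(V,T \right)} = 3 - 78 = -75$)
$w{\left(f,k \right)} = f + 2 k$
$w{\left(-128,s{\left(-11,-3 \right)} \right)} + A{\left(193,52 \right)} = \left(-128 + 2 \cdot 12\right) - 75 = \left(-128 + 24\right) - 75 = -104 - 75 = -179$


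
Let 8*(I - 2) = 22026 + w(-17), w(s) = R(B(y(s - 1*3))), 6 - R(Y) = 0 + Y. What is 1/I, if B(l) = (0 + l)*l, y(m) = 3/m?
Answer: 3200/8819191 ≈ 0.00036285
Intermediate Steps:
B(l) = l**2 (B(l) = l*l = l**2)
R(Y) = 6 - Y (R(Y) = 6 - (0 + Y) = 6 - Y)
w(s) = 6 - 9/(-3 + s)**2 (w(s) = 6 - (3/(s - 1*3))**2 = 6 - (3/(s - 3))**2 = 6 - (3/(-3 + s))**2 = 6 - 9/(-3 + s)**2)
I = 8819191/3200 (I = 2 + (22026 + (6 - 9/(-3 - 17)**2))/8 = 2 + (22026 + (6 - 9/(-20)**2))/8 = 2 + (22026 + (6 - 9*1/400))/8 = 2 + (22026 + (6 - 9/400))/8 = 2 + (22026 + 2391/400)/8 = 2 + (1/8)*(8812791/400) = 2 + 8812791/3200 = 8819191/3200 ≈ 2756.0)
1/I = 1/(8819191/3200) = 3200/8819191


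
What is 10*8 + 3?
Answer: 83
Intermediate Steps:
10*8 + 3 = 80 + 3 = 83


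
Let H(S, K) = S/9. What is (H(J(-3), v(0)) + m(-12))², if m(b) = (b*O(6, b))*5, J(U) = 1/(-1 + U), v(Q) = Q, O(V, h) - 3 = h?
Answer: 377874721/1296 ≈ 2.9157e+5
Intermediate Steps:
O(V, h) = 3 + h
H(S, K) = S/9 (H(S, K) = S*(⅑) = S/9)
m(b) = 5*b*(3 + b) (m(b) = (b*(3 + b))*5 = 5*b*(3 + b))
(H(J(-3), v(0)) + m(-12))² = (1/(9*(-1 - 3)) + 5*(-12)*(3 - 12))² = ((⅑)/(-4) + 5*(-12)*(-9))² = ((⅑)*(-¼) + 540)² = (-1/36 + 540)² = (19439/36)² = 377874721/1296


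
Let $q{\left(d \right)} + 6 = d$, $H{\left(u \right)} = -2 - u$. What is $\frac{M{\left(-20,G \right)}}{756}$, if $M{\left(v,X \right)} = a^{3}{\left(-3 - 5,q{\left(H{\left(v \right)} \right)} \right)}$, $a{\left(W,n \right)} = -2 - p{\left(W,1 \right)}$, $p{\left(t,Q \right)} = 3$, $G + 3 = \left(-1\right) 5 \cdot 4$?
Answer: $- \frac{125}{756} \approx -0.16534$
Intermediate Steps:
$G = -23$ ($G = -3 + \left(-1\right) 5 \cdot 4 = -3 - 20 = -23$)
$q{\left(d \right)} = -6 + d$
$a{\left(W,n \right)} = -5$ ($a{\left(W,n \right)} = -2 - 3 = -5$)
$M{\left(v,X \right)} = -125$ ($M{\left(v,X \right)} = \left(-5\right)^{3} = -125$)
$\frac{M{\left(-20,G \right)}}{756} = - \frac{125}{756}$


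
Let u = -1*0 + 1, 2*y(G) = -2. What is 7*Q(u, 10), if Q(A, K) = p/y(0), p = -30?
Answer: 210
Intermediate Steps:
y(G) = -1 (y(G) = (½)*(-2) = -1)
u = 1 (u = 0 + 1 = 1)
Q(A, K) = 30 (Q(A, K) = -30/(-1) = -30*(-1) = 30)
7*Q(u, 10) = 7*30 = 210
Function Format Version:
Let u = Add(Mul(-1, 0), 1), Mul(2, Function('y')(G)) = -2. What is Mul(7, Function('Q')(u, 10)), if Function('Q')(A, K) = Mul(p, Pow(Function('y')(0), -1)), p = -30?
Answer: 210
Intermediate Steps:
Function('y')(G) = -1 (Function('y')(G) = Mul(Rational(1, 2), -2) = -1)
u = 1 (u = Add(0, 1) = 1)
Function('Q')(A, K) = 30 (Function('Q')(A, K) = Mul(-30, Pow(-1, -1)) = Mul(-30, -1) = 30)
Mul(7, Function('Q')(u, 10)) = Mul(7, 30) = 210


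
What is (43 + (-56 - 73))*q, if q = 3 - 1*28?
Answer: 2150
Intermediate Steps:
q = -25 (q = 3 - 28 = -25)
(43 + (-56 - 73))*q = (43 + (-56 - 73))*(-25) = (43 - 129)*(-25) = -86*(-25) = 2150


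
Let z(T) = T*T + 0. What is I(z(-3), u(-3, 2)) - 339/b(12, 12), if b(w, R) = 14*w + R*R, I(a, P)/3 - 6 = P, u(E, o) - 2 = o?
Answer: 3007/104 ≈ 28.913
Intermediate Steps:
u(E, o) = 2 + o
z(T) = T² (z(T) = T² + 0 = T²)
I(a, P) = 18 + 3*P
b(w, R) = R² + 14*w (b(w, R) = 14*w + R² = R² + 14*w)
I(z(-3), u(-3, 2)) - 339/b(12, 12) = (18 + 3*(2 + 2)) - 339/(12² + 14*12) = (18 + 3*4) - 339/(144 + 168) = (18 + 12) - 339/312 = 30 - 339/312 = 30 - 1*113/104 = 30 - 113/104 = 3007/104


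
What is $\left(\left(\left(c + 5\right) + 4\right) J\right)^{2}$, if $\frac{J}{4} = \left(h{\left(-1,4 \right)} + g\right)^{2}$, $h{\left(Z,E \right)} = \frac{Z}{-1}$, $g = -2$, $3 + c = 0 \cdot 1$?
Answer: $576$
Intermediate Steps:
$c = -3$ ($c = -3 + 0 \cdot 1 = -3 + 0 = -3$)
$h{\left(Z,E \right)} = - Z$ ($h{\left(Z,E \right)} = Z \left(-1\right) = - Z$)
$J = 4$ ($J = 4 \left(\left(-1\right) \left(-1\right) - 2\right)^{2} = 4 \left(1 - 2\right)^{2} = 4 \left(-1\right)^{2} = 4 \cdot 1 = 4$)
$\left(\left(\left(c + 5\right) + 4\right) J\right)^{2} = \left(\left(\left(-3 + 5\right) + 4\right) 4\right)^{2} = \left(\left(2 + 4\right) 4\right)^{2} = \left(6 \cdot 4\right)^{2} = 24^{2} = 576$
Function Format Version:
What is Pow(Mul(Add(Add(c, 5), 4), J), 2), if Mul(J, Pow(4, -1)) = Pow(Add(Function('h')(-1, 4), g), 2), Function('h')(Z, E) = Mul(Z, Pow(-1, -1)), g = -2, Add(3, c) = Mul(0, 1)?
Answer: 576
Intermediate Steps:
c = -3 (c = Add(-3, Mul(0, 1)) = Add(-3, 0) = -3)
Function('h')(Z, E) = Mul(-1, Z) (Function('h')(Z, E) = Mul(Z, -1) = Mul(-1, Z))
J = 4 (J = Mul(4, Pow(Add(Mul(-1, -1), -2), 2)) = Mul(4, Pow(Add(1, -2), 2)) = Mul(4, Pow(-1, 2)) = Mul(4, 1) = 4)
Pow(Mul(Add(Add(c, 5), 4), J), 2) = Pow(Mul(Add(Add(-3, 5), 4), 4), 2) = Pow(Mul(Add(2, 4), 4), 2) = Pow(Mul(6, 4), 2) = Pow(24, 2) = 576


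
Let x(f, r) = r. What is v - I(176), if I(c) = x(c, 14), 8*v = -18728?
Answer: -2355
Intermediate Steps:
v = -2341 (v = (⅛)*(-18728) = -2341)
I(c) = 14
v - I(176) = -2341 - 1*14 = -2341 - 14 = -2355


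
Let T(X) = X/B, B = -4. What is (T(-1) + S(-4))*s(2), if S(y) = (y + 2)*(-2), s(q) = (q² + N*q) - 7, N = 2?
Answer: 17/4 ≈ 4.2500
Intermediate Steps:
s(q) = -7 + q² + 2*q (s(q) = (q² + 2*q) - 7 = -7 + q² + 2*q)
S(y) = -4 - 2*y (S(y) = (2 + y)*(-2) = -4 - 2*y)
T(X) = -X/4 (T(X) = X/(-4) = X*(-¼) = -X/4)
(T(-1) + S(-4))*s(2) = (-¼*(-1) + (-4 - 2*(-4)))*(-7 + 2² + 2*2) = (¼ + (-4 + 8))*(-7 + 4 + 4) = (¼ + 4)*1 = (17/4)*1 = 17/4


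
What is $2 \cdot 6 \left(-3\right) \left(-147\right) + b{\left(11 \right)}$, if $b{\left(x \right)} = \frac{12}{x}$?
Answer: $\frac{58224}{11} \approx 5293.1$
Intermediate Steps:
$2 \cdot 6 \left(-3\right) \left(-147\right) + b{\left(11 \right)} = 2 \cdot 6 \left(-3\right) \left(-147\right) + \frac{12}{11} = 12 \left(-3\right) \left(-147\right) + 12 \cdot \frac{1}{11} = \left(-36\right) \left(-147\right) + \frac{12}{11} = 5292 + \frac{12}{11} = \frac{58224}{11}$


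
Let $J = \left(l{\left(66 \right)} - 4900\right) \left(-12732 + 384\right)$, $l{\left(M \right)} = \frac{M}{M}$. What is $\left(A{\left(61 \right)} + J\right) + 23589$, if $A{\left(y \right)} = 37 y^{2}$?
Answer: $60654118$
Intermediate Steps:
$l{\left(M \right)} = 1$
$J = 60492852$ ($J = \left(1 - 4900\right) \left(-12732 + 384\right) = \left(-4899\right) \left(-12348\right) = 60492852$)
$\left(A{\left(61 \right)} + J\right) + 23589 = \left(37 \cdot 61^{2} + 60492852\right) + 23589 = \left(37 \cdot 3721 + 60492852\right) + 23589 = \left(137677 + 60492852\right) + 23589 = 60630529 + 23589 = 60654118$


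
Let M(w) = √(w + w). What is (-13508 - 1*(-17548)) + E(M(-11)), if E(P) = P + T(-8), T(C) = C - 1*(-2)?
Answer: 4034 + I*√22 ≈ 4034.0 + 4.6904*I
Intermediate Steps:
T(C) = 2 + C (T(C) = C + 2 = 2 + C)
M(w) = √2*√w (M(w) = √(2*w) = √2*√w)
E(P) = -6 + P (E(P) = P + (2 - 8) = P - 6 = -6 + P)
(-13508 - 1*(-17548)) + E(M(-11)) = (-13508 - 1*(-17548)) + (-6 + √2*√(-11)) = (-13508 + 17548) + (-6 + √2*(I*√11)) = 4040 + (-6 + I*√22) = 4034 + I*√22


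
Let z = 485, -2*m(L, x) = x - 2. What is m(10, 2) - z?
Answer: -485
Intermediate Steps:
m(L, x) = 1 - x/2 (m(L, x) = -(x - 2)/2 = -(-2 + x)/2 = 1 - x/2)
m(10, 2) - z = (1 - ½*2) - 1*485 = (1 - 1) - 485 = 0 - 485 = -485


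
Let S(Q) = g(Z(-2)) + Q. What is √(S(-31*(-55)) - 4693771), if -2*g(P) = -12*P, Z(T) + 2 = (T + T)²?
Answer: I*√4691982 ≈ 2166.1*I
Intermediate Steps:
Z(T) = -2 + 4*T² (Z(T) = -2 + (T + T)² = -2 + (2*T)² = -2 + 4*T²)
g(P) = 6*P (g(P) = -(-6)*P = 6*P)
S(Q) = 84 + Q (S(Q) = 6*(-2 + 4*(-2)²) + Q = 6*(-2 + 4*4) + Q = 6*(-2 + 16) + Q = 6*14 + Q = 84 + Q)
√(S(-31*(-55)) - 4693771) = √((84 - 31*(-55)) - 4693771) = √((84 + 1705) - 4693771) = √(1789 - 4693771) = √(-4691982) = I*√4691982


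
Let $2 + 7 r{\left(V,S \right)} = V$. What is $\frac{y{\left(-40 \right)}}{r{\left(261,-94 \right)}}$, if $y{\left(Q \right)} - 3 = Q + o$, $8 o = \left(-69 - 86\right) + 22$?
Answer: $- \frac{429}{296} \approx -1.4493$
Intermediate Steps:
$r{\left(V,S \right)} = - \frac{2}{7} + \frac{V}{7}$
$o = - \frac{133}{8}$ ($o = \frac{\left(-69 - 86\right) + 22}{8} = \frac{-155 + 22}{8} = \frac{1}{8} \left(-133\right) = - \frac{133}{8} \approx -16.625$)
$y{\left(Q \right)} = - \frac{109}{8} + Q$ ($y{\left(Q \right)} = 3 + \left(Q - \frac{133}{8}\right) = 3 + \left(- \frac{133}{8} + Q\right) = - \frac{109}{8} + Q$)
$\frac{y{\left(-40 \right)}}{r{\left(261,-94 \right)}} = \frac{- \frac{109}{8} - 40}{- \frac{2}{7} + \frac{1}{7} \cdot 261} = - \frac{429}{8 \left(- \frac{2}{7} + \frac{261}{7}\right)} = - \frac{429}{8 \cdot 37} = \left(- \frac{429}{8}\right) \frac{1}{37} = - \frac{429}{296}$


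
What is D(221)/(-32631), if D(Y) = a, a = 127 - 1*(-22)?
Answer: -1/219 ≈ -0.0045662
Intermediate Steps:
a = 149 (a = 127 + 22 = 149)
D(Y) = 149
D(221)/(-32631) = 149/(-32631) = 149*(-1/32631) = -1/219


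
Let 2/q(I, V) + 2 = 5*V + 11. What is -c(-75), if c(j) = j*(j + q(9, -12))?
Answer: -95675/17 ≈ -5627.9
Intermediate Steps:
q(I, V) = 2/(9 + 5*V) (q(I, V) = 2/(-2 + (5*V + 11)) = 2/(-2 + (11 + 5*V)) = 2/(9 + 5*V))
c(j) = j*(-2/51 + j) (c(j) = j*(j + 2/(9 + 5*(-12))) = j*(j + 2/(9 - 60)) = j*(j + 2/(-51)) = j*(j + 2*(-1/51)) = j*(j - 2/51) = j*(-2/51 + j))
-c(-75) = -(-75)*(-2 + 51*(-75))/51 = -(-75)*(-2 - 3825)/51 = -(-75)*(-3827)/51 = -1*95675/17 = -95675/17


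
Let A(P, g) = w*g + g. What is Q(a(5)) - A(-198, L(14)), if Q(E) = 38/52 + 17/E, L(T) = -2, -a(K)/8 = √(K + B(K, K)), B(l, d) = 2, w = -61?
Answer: -3101/26 - 17*√7/56 ≈ -120.07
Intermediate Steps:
a(K) = -8*√(2 + K) (a(K) = -8*√(K + 2) = -8*√(2 + K))
A(P, g) = -60*g (A(P, g) = -61*g + g = -60*g)
Q(E) = 19/26 + 17/E (Q(E) = 38*(1/52) + 17/E = 19/26 + 17/E)
Q(a(5)) - A(-198, L(14)) = (19/26 + 17/((-8*√(2 + 5)))) - (-60)*(-2) = (19/26 + 17/((-8*√7))) - 1*120 = (19/26 + 17*(-√7/56)) - 120 = (19/26 - 17*√7/56) - 120 = -3101/26 - 17*√7/56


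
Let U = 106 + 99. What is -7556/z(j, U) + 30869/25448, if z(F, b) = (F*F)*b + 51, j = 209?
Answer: 1079019496/890148773 ≈ 1.2122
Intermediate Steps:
U = 205
z(F, b) = 51 + b*F**2 (z(F, b) = F**2*b + 51 = b*F**2 + 51 = 51 + b*F**2)
-7556/z(j, U) + 30869/25448 = -7556/(51 + 205*209**2) + 30869/25448 = -7556/(51 + 205*43681) + 30869*(1/25448) = -7556/(51 + 8954605) + 30869/25448 = -7556/8954656 + 30869/25448 = -7556*1/8954656 + 30869/25448 = -1889/2238664 + 30869/25448 = 1079019496/890148773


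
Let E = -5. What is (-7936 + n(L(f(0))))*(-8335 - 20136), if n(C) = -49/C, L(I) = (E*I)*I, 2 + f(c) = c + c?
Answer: 4517522041/20 ≈ 2.2588e+8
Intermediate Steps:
f(c) = -2 + 2*c (f(c) = -2 + (c + c) = -2 + 2*c)
L(I) = -5*I² (L(I) = (-5*I)*I = -5*I²)
(-7936 + n(L(f(0))))*(-8335 - 20136) = (-7936 - 49*(-1/(5*(-2 + 2*0)²)))*(-8335 - 20136) = (-7936 - 49*(-1/(5*(-2 + 0)²)))*(-28471) = (-7936 - 49/((-5*(-2)²)))*(-28471) = (-7936 - 49/((-5*4)))*(-28471) = (-7936 - 49/(-20))*(-28471) = (-7936 - 49*(-1/20))*(-28471) = (-7936 + 49/20)*(-28471) = -158671/20*(-28471) = 4517522041/20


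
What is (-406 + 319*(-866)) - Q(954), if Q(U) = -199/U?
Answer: -263933441/954 ≈ -2.7666e+5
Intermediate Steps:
(-406 + 319*(-866)) - Q(954) = (-406 + 319*(-866)) - (-199)/954 = (-406 - 276254) - (-199)/954 = -276660 - 1*(-199/954) = -276660 + 199/954 = -263933441/954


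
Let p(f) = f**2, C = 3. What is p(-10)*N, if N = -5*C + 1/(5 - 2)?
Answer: -4400/3 ≈ -1466.7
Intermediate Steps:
N = -44/3 (N = -5*3 + 1/(5 - 2) = -15 + 1/3 = -44/3 ≈ -14.667)
p(-10)*N = (-10)**2*(-44/3) = 100*(-44/3) = -4400/3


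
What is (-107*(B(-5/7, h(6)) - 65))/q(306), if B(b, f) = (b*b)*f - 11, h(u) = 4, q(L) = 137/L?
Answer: 118657008/6713 ≈ 17676.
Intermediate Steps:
B(b, f) = -11 + f*b**2 (B(b, f) = b**2*f - 11 = f*b**2 - 11 = -11 + f*b**2)
(-107*(B(-5/7, h(6)) - 65))/q(306) = (-107*((-11 + 4*(-5/7)**2) - 65))/((137/306)) = (-107*((-11 + 4*(-5*1/7)**2) - 65))/((137*(1/306))) = (-107*((-11 + 4*(-5/7)**2) - 65))/(137/306) = -107*((-11 + 4*(25/49)) - 65)*(306/137) = -107*((-11 + 100/49) - 65)*(306/137) = -107*(-439/49 - 65)*(306/137) = -107*(-3624/49)*(306/137) = (387768/49)*(306/137) = 118657008/6713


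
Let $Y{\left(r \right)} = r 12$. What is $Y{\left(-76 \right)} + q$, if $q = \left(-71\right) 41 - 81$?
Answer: $-3904$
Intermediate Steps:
$Y{\left(r \right)} = 12 r$
$q = -2992$ ($q = -2911 - 81 = -2992$)
$Y{\left(-76 \right)} + q = 12 \left(-76\right) - 2992 = -912 - 2992 = -3904$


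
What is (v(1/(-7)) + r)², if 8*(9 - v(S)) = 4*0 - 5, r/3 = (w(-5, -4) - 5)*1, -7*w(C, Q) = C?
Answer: 32761/3136 ≈ 10.447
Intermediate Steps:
w(C, Q) = -C/7
r = -90/7 (r = 3*((-⅐*(-5) - 5)*1) = 3*((5/7 - 5)*1) = 3*(-30/7*1) = 3*(-30/7) = -90/7 ≈ -12.857)
v(S) = 77/8 (v(S) = 9 - (4*0 - 5)/8 = 9 - (0 - 5)/8 = 9 - ⅛*(-5) = 9 + 5/8 = 77/8)
(v(1/(-7)) + r)² = (77/8 - 90/7)² = (-181/56)² = 32761/3136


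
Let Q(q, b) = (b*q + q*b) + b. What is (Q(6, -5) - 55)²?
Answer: 14400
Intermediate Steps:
Q(q, b) = b + 2*b*q (Q(q, b) = (b*q + b*q) + b = 2*b*q + b = b + 2*b*q)
(Q(6, -5) - 55)² = (-5*(1 + 2*6) - 55)² = (-5*(1 + 12) - 55)² = (-5*13 - 55)² = (-65 - 55)² = (-120)² = 14400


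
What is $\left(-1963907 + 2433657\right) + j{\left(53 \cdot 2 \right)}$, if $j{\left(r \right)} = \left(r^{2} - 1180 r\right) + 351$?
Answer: $356257$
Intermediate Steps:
$j{\left(r \right)} = 351 + r^{2} - 1180 r$
$\left(-1963907 + 2433657\right) + j{\left(53 \cdot 2 \right)} = \left(-1963907 + 2433657\right) + \left(351 + \left(53 \cdot 2\right)^{2} - 1180 \cdot 53 \cdot 2\right) = 469750 + \left(351 + 106^{2} - 125080\right) = 469750 + \left(351 + 11236 - 125080\right) = 469750 - 113493 = 356257$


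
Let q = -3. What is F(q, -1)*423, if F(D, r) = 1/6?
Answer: 141/2 ≈ 70.500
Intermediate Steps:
F(D, r) = ⅙
F(q, -1)*423 = (⅙)*423 = 141/2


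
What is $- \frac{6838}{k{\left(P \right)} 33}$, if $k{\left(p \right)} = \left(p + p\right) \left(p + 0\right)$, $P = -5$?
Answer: $- \frac{3419}{825} \approx -4.1442$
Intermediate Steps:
$k{\left(p \right)} = 2 p^{2}$ ($k{\left(p \right)} = 2 p p = 2 p^{2}$)
$- \frac{6838}{k{\left(P \right)} 33} = - \frac{6838}{2 \left(-5\right)^{2} \cdot 33} = - \frac{6838}{2 \cdot 25 \cdot 33} = - \frac{6838}{50 \cdot 33} = - \frac{6838}{1650} = \left(-6838\right) \frac{1}{1650} = - \frac{3419}{825}$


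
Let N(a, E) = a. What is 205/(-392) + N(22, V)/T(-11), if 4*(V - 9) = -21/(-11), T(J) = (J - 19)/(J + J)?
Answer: 91789/5880 ≈ 15.610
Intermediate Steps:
T(J) = (-19 + J)/(2*J) (T(J) = (-19 + J)/((2*J)) = (-19 + J)*(1/(2*J)) = (-19 + J)/(2*J))
V = 417/44 (V = 9 + (-21/(-11))/4 = 9 + (-21*(-1/11))/4 = 9 + (1/4)*(21/11) = 9 + 21/44 = 417/44 ≈ 9.4773)
205/(-392) + N(22, V)/T(-11) = 205/(-392) + 22/(((1/2)*(-19 - 11)/(-11))) = 205*(-1/392) + 22/(((1/2)*(-1/11)*(-30))) = -205/392 + 22/(15/11) = -205/392 + 22*(11/15) = -205/392 + 242/15 = 91789/5880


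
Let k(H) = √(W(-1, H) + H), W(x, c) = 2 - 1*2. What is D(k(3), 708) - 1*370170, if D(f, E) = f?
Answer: -370170 + √3 ≈ -3.7017e+5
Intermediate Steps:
W(x, c) = 0 (W(x, c) = 2 - 2 = 0)
k(H) = √H (k(H) = √(0 + H) = √H)
D(k(3), 708) - 1*370170 = √3 - 1*370170 = √3 - 370170 = -370170 + √3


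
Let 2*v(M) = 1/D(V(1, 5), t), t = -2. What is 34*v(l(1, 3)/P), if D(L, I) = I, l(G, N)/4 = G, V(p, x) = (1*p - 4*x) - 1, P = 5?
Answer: -17/2 ≈ -8.5000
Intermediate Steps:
V(p, x) = -1 + p - 4*x (V(p, x) = (p - 4*x) - 1 = -1 + p - 4*x)
l(G, N) = 4*G
v(M) = -¼ (v(M) = (½)/(-2) = (½)*(-½) = -¼)
34*v(l(1, 3)/P) = 34*(-¼) = -17/2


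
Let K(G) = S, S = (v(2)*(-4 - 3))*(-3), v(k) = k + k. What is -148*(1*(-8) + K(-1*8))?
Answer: -11248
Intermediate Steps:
v(k) = 2*k
S = 84 (S = ((2*2)*(-4 - 3))*(-3) = (4*(-7))*(-3) = -28*(-3) = 84)
K(G) = 84
-148*(1*(-8) + K(-1*8)) = -148*(1*(-8) + 84) = -148*(-8 + 84) = -148*76 = -11248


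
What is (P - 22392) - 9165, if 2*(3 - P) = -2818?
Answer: -30145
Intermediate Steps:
P = 1412 (P = 3 - ½*(-2818) = 3 + 1409 = 1412)
(P - 22392) - 9165 = (1412 - 22392) - 9165 = -20980 - 9165 = -30145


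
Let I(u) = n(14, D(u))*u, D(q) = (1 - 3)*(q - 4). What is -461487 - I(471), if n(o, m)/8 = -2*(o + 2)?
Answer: -340911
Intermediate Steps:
D(q) = 8 - 2*q (D(q) = -2*(-4 + q) = 8 - 2*q)
n(o, m) = -32 - 16*o (n(o, m) = 8*(-2*(o + 2)) = 8*(-2*(2 + o)) = 8*(-4 - 2*o) = -32 - 16*o)
I(u) = -256*u (I(u) = (-32 - 16*14)*u = (-32 - 224)*u = -256*u)
-461487 - I(471) = -461487 - (-256)*471 = -461487 - 1*(-120576) = -461487 + 120576 = -340911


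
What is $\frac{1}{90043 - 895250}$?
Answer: $- \frac{1}{805207} \approx -1.2419 \cdot 10^{-6}$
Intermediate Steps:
$\frac{1}{90043 - 895250} = \frac{1}{-805207} = - \frac{1}{805207}$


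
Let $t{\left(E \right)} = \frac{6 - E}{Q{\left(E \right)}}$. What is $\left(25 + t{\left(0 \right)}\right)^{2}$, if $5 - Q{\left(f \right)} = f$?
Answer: $\frac{17161}{25} \approx 686.44$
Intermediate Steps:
$Q{\left(f \right)} = 5 - f$
$t{\left(E \right)} = \frac{6 - E}{5 - E}$
$\left(25 + t{\left(0 \right)}\right)^{2} = \left(25 + \frac{-6 + 0}{-5 + 0}\right)^{2} = \left(25 + \frac{1}{-5} \left(-6\right)\right)^{2} = \left(25 - - \frac{6}{5}\right)^{2} = \left(25 + \frac{6}{5}\right)^{2} = \left(\frac{131}{5}\right)^{2} = \frac{17161}{25}$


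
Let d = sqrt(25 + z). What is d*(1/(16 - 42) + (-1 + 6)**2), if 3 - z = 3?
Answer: 3245/26 ≈ 124.81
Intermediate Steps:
z = 0 (z = 3 - 1*3 = 3 - 3 = 0)
d = 5 (d = sqrt(25 + 0) = sqrt(25) = 5)
d*(1/(16 - 42) + (-1 + 6)**2) = 5*(1/(16 - 42) + (-1 + 6)**2) = 5*(1/(-26) + 5**2) = 5*(-1/26 + 25) = 5*(649/26) = 3245/26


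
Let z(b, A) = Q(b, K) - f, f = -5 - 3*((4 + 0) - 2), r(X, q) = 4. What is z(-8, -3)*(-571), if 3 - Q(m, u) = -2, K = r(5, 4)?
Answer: -9136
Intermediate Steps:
K = 4
Q(m, u) = 5 (Q(m, u) = 3 - 1*(-2) = 3 + 2 = 5)
f = -11 (f = -5 - 3*(4 - 2) = -5 - 3*2 = -5 - 6 = -11)
z(b, A) = 16 (z(b, A) = 5 - 1*(-11) = 5 + 11 = 16)
z(-8, -3)*(-571) = 16*(-571) = -9136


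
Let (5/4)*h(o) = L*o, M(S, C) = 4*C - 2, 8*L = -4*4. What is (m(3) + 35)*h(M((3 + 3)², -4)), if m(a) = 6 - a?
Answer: 5472/5 ≈ 1094.4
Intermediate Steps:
L = -2 (L = (-4*4)/8 = (⅛)*(-16) = -2)
M(S, C) = -2 + 4*C
h(o) = -8*o/5 (h(o) = 4*(-2*o)/5 = -8*o/5)
(m(3) + 35)*h(M((3 + 3)², -4)) = ((6 - 1*3) + 35)*(-8*(-2 + 4*(-4))/5) = ((6 - 3) + 35)*(-8*(-2 - 16)/5) = (3 + 35)*(-8/5*(-18)) = 38*(144/5) = 5472/5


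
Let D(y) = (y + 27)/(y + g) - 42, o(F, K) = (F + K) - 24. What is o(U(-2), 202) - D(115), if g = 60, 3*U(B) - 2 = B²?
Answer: 38708/175 ≈ 221.19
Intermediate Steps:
U(B) = ⅔ + B²/3
o(F, K) = -24 + F + K
D(y) = -42 + (27 + y)/(60 + y) (D(y) = (y + 27)/(y + 60) - 42 = (27 + y)/(60 + y) - 42 = -42 + (27 + y)/(60 + y))
o(U(-2), 202) - D(115) = (-24 + (⅔ + (⅓)*(-2)²) + 202) - (-2493 - 41*115)/(60 + 115) = (-24 + (⅔ + (⅓)*4) + 202) - (-2493 - 4715)/175 = (-24 + (⅔ + 4/3) + 202) - (-7208)/175 = (-24 + 2 + 202) - 1*(-7208/175) = 180 + 7208/175 = 38708/175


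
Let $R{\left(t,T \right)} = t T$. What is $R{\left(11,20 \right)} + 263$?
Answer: $483$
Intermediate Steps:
$R{\left(t,T \right)} = T t$
$R{\left(11,20 \right)} + 263 = 20 \cdot 11 + 263 = 220 + 263 = 483$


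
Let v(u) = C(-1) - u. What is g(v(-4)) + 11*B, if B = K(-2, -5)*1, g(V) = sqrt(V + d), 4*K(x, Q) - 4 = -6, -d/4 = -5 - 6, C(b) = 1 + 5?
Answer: -11/2 + 3*sqrt(6) ≈ 1.8485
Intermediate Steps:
C(b) = 6
d = 44 (d = -4*(-5 - 6) = -4*(-11) = 44)
K(x, Q) = -1/2 (K(x, Q) = 1 + (1/4)*(-6) = 1 - 3/2 = -1/2)
v(u) = 6 - u
g(V) = sqrt(44 + V) (g(V) = sqrt(V + 44) = sqrt(44 + V))
B = -1/2 (B = -1/2*1 = -1/2 ≈ -0.50000)
g(v(-4)) + 11*B = sqrt(44 + (6 - 1*(-4))) + 11*(-1/2) = sqrt(44 + (6 + 4)) - 11/2 = sqrt(44 + 10) - 11/2 = sqrt(54) - 11/2 = 3*sqrt(6) - 11/2 = -11/2 + 3*sqrt(6)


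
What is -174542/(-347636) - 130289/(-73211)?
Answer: 29035770583/12725389598 ≈ 2.2817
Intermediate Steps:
-174542/(-347636) - 130289/(-73211) = -174542*(-1/347636) - 130289*(-1/73211) = 87271/173818 + 130289/73211 = 29035770583/12725389598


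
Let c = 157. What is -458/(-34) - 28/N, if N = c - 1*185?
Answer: 246/17 ≈ 14.471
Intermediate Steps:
N = -28 (N = 157 - 1*185 = 157 - 185 = -28)
-458/(-34) - 28/N = -458/(-34) - 28/(-28) = -458*(-1/34) - 28*(-1/28) = 229/17 + 1 = 246/17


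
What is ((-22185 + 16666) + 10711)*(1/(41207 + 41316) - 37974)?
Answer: -16270317857992/82523 ≈ -1.9716e+8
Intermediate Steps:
((-22185 + 16666) + 10711)*(1/(41207 + 41316) - 37974) = (-5519 + 10711)*(1/82523 - 37974) = 5192*(1/82523 - 37974) = 5192*(-3133728401/82523) = -16270317857992/82523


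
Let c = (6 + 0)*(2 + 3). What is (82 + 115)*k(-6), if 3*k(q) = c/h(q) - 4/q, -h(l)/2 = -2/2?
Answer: 9259/9 ≈ 1028.8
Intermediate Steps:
h(l) = 2 (h(l) = -(-4)/2 = -2*(-1) = 2)
c = 30 (c = 6*5 = 30)
k(q) = 5 - 4/(3*q) (k(q) = (30/2 - 4/q)/3 = (30*(½) - 4/q)/3 = (15 - 4/q)/3 = 5 - 4/(3*q))
(82 + 115)*k(-6) = (82 + 115)*(5 - 4/3/(-6)) = 197*(5 - 4/3*(-⅙)) = 197*(5 + 2/9) = 197*(47/9) = 9259/9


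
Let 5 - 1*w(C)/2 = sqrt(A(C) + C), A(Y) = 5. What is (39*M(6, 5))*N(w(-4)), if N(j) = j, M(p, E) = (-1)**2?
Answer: 312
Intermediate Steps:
M(p, E) = 1
w(C) = 10 - 2*sqrt(5 + C)
(39*M(6, 5))*N(w(-4)) = (39*1)*(10 - 2*sqrt(5 - 4)) = 39*(10 - 2*sqrt(1)) = 39*(10 - 2*1) = 39*(10 - 2) = 39*8 = 312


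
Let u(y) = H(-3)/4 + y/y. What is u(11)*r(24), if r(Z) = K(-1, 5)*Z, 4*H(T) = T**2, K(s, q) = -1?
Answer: -75/2 ≈ -37.500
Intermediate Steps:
H(T) = T**2/4
u(y) = 25/16 (u(y) = ((1/4)*(-3)**2)/4 + y/y = ((1/4)*9)*(1/4) + 1 = (9/4)*(1/4) + 1 = 9/16 + 1 = 25/16)
r(Z) = -Z
u(11)*r(24) = 25*(-1*24)/16 = (25/16)*(-24) = -75/2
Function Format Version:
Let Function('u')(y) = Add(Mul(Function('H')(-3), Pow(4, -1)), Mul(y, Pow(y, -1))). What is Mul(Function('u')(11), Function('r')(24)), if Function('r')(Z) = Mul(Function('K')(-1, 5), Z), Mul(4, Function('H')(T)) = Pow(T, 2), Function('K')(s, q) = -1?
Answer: Rational(-75, 2) ≈ -37.500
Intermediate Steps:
Function('H')(T) = Mul(Rational(1, 4), Pow(T, 2))
Function('u')(y) = Rational(25, 16) (Function('u')(y) = Add(Mul(Mul(Rational(1, 4), Pow(-3, 2)), Pow(4, -1)), Mul(y, Pow(y, -1))) = Add(Mul(Mul(Rational(1, 4), 9), Rational(1, 4)), 1) = Add(Mul(Rational(9, 4), Rational(1, 4)), 1) = Add(Rational(9, 16), 1) = Rational(25, 16))
Function('r')(Z) = Mul(-1, Z)
Mul(Function('u')(11), Function('r')(24)) = Mul(Rational(25, 16), Mul(-1, 24)) = Mul(Rational(25, 16), -24) = Rational(-75, 2)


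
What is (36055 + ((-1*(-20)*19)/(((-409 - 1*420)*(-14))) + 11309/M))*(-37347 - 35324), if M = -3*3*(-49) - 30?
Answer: -6253925934624472/2385033 ≈ -2.6222e+9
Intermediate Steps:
M = 411 (M = -9*(-49) - 30 = 441 - 30 = 411)
(36055 + ((-1*(-20)*19)/(((-409 - 1*420)*(-14))) + 11309/M))*(-37347 - 35324) = (36055 + ((-1*(-20)*19)/(((-409 - 1*420)*(-14))) + 11309/411))*(-37347 - 35324) = (36055 + ((20*19)/(((-409 - 420)*(-14))) + 11309*(1/411)))*(-72671) = (36055 + (380/((-829*(-14))) + 11309/411))*(-72671) = (36055 + (380/11606 + 11309/411))*(-72671) = (36055 + (380*(1/11606) + 11309/411))*(-72671) = (36055 + (190/5803 + 11309/411))*(-72671) = (36055 + 65704217/2385033)*(-72671) = (86058069032/2385033)*(-72671) = -6253925934624472/2385033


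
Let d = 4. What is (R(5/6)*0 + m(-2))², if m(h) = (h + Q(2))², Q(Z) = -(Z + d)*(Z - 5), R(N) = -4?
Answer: 65536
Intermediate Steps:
Q(Z) = -(-5 + Z)*(4 + Z) (Q(Z) = -(Z + 4)*(Z - 5) = -(4 + Z)*(-5 + Z) = -(-5 + Z)*(4 + Z))
m(h) = (18 + h)² (m(h) = (h + (20 + 2 - 1*2²))² = (h + (20 + 2 - 1*4))² = (h + (20 + 2 - 4))² = (h + 18)² = (18 + h)²)
(R(5/6)*0 + m(-2))² = (-4*0 + (18 - 2)²)² = (0 + 16²)² = (0 + 256)² = 256² = 65536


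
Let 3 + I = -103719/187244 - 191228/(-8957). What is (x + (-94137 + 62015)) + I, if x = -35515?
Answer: -113407177236571/1677144508 ≈ -67619.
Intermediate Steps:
I = 29845851025/1677144508 (I = -3 + (-103719/187244 - 191228/(-8957)) = -3 + (-103719*1/187244 - 191228*(-1/8957)) = -3 + (-103719/187244 + 191228/8957) = -3 + 34877284549/1677144508 = 29845851025/1677144508 ≈ 17.796)
(x + (-94137 + 62015)) + I = (-35515 + (-94137 + 62015)) + 29845851025/1677144508 = (-35515 - 32122) + 29845851025/1677144508 = -67637 + 29845851025/1677144508 = -113407177236571/1677144508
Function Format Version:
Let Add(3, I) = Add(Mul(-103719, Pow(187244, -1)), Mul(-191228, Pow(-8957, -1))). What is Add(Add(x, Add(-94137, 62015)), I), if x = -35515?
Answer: Rational(-113407177236571, 1677144508) ≈ -67619.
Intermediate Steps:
I = Rational(29845851025, 1677144508) (I = Add(-3, Add(Mul(-103719, Pow(187244, -1)), Mul(-191228, Pow(-8957, -1)))) = Add(-3, Add(Mul(-103719, Rational(1, 187244)), Mul(-191228, Rational(-1, 8957)))) = Add(-3, Add(Rational(-103719, 187244), Rational(191228, 8957))) = Add(-3, Rational(34877284549, 1677144508)) = Rational(29845851025, 1677144508) ≈ 17.796)
Add(Add(x, Add(-94137, 62015)), I) = Add(Add(-35515, Add(-94137, 62015)), Rational(29845851025, 1677144508)) = Add(Add(-35515, -32122), Rational(29845851025, 1677144508)) = Add(-67637, Rational(29845851025, 1677144508)) = Rational(-113407177236571, 1677144508)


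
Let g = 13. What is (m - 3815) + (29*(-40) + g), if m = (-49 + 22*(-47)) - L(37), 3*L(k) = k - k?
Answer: -6045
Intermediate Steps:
L(k) = 0 (L(k) = (k - k)/3 = (1/3)*0 = 0)
m = -1083 (m = (-49 + 22*(-47)) - 1*0 = (-49 - 1034) + 0 = -1083 + 0 = -1083)
(m - 3815) + (29*(-40) + g) = (-1083 - 3815) + (29*(-40) + 13) = -4898 + (-1160 + 13) = -4898 - 1147 = -6045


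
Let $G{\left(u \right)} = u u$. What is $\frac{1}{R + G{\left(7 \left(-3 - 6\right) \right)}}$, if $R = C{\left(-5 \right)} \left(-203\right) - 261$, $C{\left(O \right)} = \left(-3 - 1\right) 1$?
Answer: $\frac{1}{4520} \approx 0.00022124$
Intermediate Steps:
$C{\left(O \right)} = -4$ ($C{\left(O \right)} = \left(-4\right) 1 = -4$)
$G{\left(u \right)} = u^{2}$
$R = 551$ ($R = \left(-4\right) \left(-203\right) - 261 = 812 - 261 = 551$)
$\frac{1}{R + G{\left(7 \left(-3 - 6\right) \right)}} = \frac{1}{551 + \left(7 \left(-3 - 6\right)\right)^{2}} = \frac{1}{551 + \left(7 \left(-9\right)\right)^{2}} = \frac{1}{551 + \left(-63\right)^{2}} = \frac{1}{551 + 3969} = \frac{1}{4520}$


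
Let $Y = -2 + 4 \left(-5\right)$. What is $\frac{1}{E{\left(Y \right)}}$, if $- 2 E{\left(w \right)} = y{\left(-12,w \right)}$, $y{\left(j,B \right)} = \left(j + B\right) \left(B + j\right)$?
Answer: $- \frac{1}{578} \approx -0.0017301$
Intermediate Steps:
$Y = -22$ ($Y = -2 - 20 = -22$)
$y{\left(j,B \right)} = \left(B + j\right)^{2}$ ($y{\left(j,B \right)} = \left(B + j\right) \left(B + j\right) = \left(B + j\right)^{2}$)
$E{\left(w \right)} = - \frac{\left(-12 + w\right)^{2}}{2}$ ($E{\left(w \right)} = - \frac{\left(w - 12\right)^{2}}{2} = - \frac{\left(-12 + w\right)^{2}}{2}$)
$\frac{1}{E{\left(Y \right)}} = \frac{1}{\left(- \frac{1}{2}\right) \left(-12 - 22\right)^{2}} = \frac{1}{\left(- \frac{1}{2}\right) \left(-34\right)^{2}} = \frac{1}{\left(- \frac{1}{2}\right) 1156} = \frac{1}{-578} = - \frac{1}{578}$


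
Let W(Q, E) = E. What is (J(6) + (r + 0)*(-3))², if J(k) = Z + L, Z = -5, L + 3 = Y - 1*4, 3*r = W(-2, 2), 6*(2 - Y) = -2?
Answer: 1225/9 ≈ 136.11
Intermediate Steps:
Y = 7/3 (Y = 2 - ⅙*(-2) = 2 + ⅓ = 7/3 ≈ 2.3333)
r = ⅔ (r = (⅓)*2 = ⅔ ≈ 0.66667)
L = -14/3 (L = -3 + (7/3 - 1*4) = -3 + (7/3 - 4) = -3 - 5/3 = -14/3 ≈ -4.6667)
J(k) = -29/3 (J(k) = -5 - 14/3 = -29/3)
(J(6) + (r + 0)*(-3))² = (-29/3 + (⅔ + 0)*(-3))² = (-29/3 + (⅔)*(-3))² = (-29/3 - 2)² = (-35/3)² = 1225/9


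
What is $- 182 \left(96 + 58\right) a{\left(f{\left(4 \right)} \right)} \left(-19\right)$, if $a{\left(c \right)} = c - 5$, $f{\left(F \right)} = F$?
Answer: $-532532$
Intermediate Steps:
$a{\left(c \right)} = -5 + c$
$- 182 \left(96 + 58\right) a{\left(f{\left(4 \right)} \right)} \left(-19\right) = - 182 \left(96 + 58\right) \left(-5 + 4\right) \left(-19\right) = \left(-182\right) 154 \left(\left(-1\right) \left(-19\right)\right) = \left(-28028\right) 19 = -532532$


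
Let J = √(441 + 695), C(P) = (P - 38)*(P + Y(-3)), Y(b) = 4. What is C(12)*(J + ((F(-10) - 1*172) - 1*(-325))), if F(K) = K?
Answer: -59488 - 1664*√71 ≈ -73509.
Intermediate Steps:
C(P) = (-38 + P)*(4 + P) (C(P) = (P - 38)*(P + 4) = (-38 + P)*(4 + P))
J = 4*√71 (J = √1136 = 4*√71 ≈ 33.705)
C(12)*(J + ((F(-10) - 1*172) - 1*(-325))) = (-152 + 12² - 34*12)*(4*√71 + ((-10 - 1*172) - 1*(-325))) = (-152 + 144 - 408)*(4*√71 + ((-10 - 172) + 325)) = -416*(4*√71 + (-182 + 325)) = -416*(4*√71 + 143) = -416*(143 + 4*√71) = -59488 - 1664*√71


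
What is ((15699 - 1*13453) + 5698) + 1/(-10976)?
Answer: 87193343/10976 ≈ 7944.0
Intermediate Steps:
((15699 - 1*13453) + 5698) + 1/(-10976) = ((15699 - 13453) + 5698) - 1/10976 = (2246 + 5698) - 1/10976 = 7944 - 1/10976 = 87193343/10976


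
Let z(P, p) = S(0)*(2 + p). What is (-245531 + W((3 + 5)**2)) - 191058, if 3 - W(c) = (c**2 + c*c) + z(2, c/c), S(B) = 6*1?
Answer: -444796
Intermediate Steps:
S(B) = 6
z(P, p) = 12 + 6*p (z(P, p) = 6*(2 + p) = 12 + 6*p)
W(c) = -15 - 2*c**2 (W(c) = 3 - ((c**2 + c*c) + (12 + 6*(c/c))) = 3 - ((c**2 + c**2) + (12 + 6*1)) = 3 - (2*c**2 + (12 + 6)) = 3 - (2*c**2 + 18) = 3 - (18 + 2*c**2) = 3 + (-18 - 2*c**2) = -15 - 2*c**2)
(-245531 + W((3 + 5)**2)) - 191058 = (-245531 + (-15 - 2*(3 + 5)**4)) - 191058 = (-245531 + (-15 - 2*(8**2)**2)) - 191058 = (-245531 + (-15 - 2*64**2)) - 191058 = (-245531 + (-15 - 2*4096)) - 191058 = (-245531 + (-15 - 8192)) - 191058 = (-245531 - 8207) - 191058 = -253738 - 191058 = -444796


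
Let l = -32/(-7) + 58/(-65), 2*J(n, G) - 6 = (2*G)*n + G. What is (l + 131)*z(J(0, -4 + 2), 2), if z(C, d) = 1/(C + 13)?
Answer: 61279/6825 ≈ 8.9786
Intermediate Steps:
J(n, G) = 3 + G/2 + G*n (J(n, G) = 3 + ((2*G)*n + G)/2 = 3 + (2*G*n + G)/2 = 3 + (G + 2*G*n)/2 = 3 + (G/2 + G*n) = 3 + G/2 + G*n)
l = 1674/455 (l = -32*(-1/7) + 58*(-1/65) = 32/7 - 58/65 = 1674/455 ≈ 3.6791)
z(C, d) = 1/(13 + C)
(l + 131)*z(J(0, -4 + 2), 2) = (1674/455 + 131)/(13 + (3 + (-4 + 2)/2 + (-4 + 2)*0)) = 61279/(455*(13 + (3 + (1/2)*(-2) - 2*0))) = 61279/(455*(13 + (3 - 1 + 0))) = 61279/(455*(13 + 2)) = (61279/455)/15 = (61279/455)*(1/15) = 61279/6825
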